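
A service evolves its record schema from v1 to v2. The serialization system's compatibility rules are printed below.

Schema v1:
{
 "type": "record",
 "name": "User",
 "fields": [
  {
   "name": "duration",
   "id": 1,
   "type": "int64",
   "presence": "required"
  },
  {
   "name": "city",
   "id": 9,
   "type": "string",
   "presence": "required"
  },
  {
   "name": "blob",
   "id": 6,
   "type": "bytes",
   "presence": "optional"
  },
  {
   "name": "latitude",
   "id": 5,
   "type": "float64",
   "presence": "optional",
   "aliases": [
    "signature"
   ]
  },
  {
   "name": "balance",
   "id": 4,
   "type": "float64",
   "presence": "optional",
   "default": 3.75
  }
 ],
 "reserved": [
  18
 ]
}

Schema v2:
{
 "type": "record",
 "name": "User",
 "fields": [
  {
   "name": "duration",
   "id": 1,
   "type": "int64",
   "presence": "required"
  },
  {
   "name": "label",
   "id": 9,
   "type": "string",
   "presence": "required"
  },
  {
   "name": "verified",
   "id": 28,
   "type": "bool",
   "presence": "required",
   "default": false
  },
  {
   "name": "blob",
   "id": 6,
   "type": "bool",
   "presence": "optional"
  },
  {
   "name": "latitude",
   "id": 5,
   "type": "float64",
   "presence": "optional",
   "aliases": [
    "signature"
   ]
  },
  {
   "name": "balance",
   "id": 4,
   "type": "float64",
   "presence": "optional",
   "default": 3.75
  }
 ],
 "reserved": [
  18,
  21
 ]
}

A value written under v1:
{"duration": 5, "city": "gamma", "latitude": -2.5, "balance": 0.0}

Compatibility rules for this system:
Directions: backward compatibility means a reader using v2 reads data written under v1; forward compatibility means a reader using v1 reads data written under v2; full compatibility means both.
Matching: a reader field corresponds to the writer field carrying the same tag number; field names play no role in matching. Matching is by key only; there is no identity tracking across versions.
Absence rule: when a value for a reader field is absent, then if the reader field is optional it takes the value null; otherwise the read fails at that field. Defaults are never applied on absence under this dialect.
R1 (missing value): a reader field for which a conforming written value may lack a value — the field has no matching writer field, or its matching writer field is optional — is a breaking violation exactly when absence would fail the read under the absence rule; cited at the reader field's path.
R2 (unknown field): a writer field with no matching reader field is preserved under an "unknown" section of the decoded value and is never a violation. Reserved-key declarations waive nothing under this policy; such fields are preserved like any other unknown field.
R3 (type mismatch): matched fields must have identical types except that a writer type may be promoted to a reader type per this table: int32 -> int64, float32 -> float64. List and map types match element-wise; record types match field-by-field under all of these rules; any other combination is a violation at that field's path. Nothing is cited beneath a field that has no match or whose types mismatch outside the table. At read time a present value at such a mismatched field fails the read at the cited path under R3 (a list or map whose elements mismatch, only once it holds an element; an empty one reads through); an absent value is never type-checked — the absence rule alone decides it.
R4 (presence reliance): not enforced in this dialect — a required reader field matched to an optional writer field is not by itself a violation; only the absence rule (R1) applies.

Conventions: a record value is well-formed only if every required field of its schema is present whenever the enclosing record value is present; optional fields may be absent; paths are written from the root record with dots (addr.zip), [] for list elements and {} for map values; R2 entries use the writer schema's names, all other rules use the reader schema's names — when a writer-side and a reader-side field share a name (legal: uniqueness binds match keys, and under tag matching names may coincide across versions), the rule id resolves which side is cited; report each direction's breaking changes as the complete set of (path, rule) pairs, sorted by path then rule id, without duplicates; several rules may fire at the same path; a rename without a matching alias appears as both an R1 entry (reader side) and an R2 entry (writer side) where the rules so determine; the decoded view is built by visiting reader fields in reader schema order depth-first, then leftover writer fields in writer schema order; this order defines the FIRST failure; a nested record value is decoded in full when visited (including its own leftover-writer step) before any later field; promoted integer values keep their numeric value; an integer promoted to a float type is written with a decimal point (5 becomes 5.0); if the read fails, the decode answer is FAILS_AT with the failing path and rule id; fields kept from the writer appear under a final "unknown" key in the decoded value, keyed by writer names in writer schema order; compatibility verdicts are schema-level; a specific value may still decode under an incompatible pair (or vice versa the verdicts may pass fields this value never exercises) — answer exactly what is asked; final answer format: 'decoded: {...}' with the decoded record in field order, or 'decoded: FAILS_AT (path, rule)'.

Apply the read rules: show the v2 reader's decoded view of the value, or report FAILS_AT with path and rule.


decoded: FAILS_AT (verified, R1)

each type pair in User: writer, then reader
migrating the User value to v2:
  duration := 5
  label := "gamma" (from writer city)
  read fails at verified under R1 (no fill)
  => FAILS_AT (verified, R1)
checking off the User differences that do not matter here:
  renamed field city to label in record User -> triggers nothing under the printed rules; the User answer is the same either way
  field blob in record User: type bytes changed to bool -> a verdict-level change on User — the shown value reads the same


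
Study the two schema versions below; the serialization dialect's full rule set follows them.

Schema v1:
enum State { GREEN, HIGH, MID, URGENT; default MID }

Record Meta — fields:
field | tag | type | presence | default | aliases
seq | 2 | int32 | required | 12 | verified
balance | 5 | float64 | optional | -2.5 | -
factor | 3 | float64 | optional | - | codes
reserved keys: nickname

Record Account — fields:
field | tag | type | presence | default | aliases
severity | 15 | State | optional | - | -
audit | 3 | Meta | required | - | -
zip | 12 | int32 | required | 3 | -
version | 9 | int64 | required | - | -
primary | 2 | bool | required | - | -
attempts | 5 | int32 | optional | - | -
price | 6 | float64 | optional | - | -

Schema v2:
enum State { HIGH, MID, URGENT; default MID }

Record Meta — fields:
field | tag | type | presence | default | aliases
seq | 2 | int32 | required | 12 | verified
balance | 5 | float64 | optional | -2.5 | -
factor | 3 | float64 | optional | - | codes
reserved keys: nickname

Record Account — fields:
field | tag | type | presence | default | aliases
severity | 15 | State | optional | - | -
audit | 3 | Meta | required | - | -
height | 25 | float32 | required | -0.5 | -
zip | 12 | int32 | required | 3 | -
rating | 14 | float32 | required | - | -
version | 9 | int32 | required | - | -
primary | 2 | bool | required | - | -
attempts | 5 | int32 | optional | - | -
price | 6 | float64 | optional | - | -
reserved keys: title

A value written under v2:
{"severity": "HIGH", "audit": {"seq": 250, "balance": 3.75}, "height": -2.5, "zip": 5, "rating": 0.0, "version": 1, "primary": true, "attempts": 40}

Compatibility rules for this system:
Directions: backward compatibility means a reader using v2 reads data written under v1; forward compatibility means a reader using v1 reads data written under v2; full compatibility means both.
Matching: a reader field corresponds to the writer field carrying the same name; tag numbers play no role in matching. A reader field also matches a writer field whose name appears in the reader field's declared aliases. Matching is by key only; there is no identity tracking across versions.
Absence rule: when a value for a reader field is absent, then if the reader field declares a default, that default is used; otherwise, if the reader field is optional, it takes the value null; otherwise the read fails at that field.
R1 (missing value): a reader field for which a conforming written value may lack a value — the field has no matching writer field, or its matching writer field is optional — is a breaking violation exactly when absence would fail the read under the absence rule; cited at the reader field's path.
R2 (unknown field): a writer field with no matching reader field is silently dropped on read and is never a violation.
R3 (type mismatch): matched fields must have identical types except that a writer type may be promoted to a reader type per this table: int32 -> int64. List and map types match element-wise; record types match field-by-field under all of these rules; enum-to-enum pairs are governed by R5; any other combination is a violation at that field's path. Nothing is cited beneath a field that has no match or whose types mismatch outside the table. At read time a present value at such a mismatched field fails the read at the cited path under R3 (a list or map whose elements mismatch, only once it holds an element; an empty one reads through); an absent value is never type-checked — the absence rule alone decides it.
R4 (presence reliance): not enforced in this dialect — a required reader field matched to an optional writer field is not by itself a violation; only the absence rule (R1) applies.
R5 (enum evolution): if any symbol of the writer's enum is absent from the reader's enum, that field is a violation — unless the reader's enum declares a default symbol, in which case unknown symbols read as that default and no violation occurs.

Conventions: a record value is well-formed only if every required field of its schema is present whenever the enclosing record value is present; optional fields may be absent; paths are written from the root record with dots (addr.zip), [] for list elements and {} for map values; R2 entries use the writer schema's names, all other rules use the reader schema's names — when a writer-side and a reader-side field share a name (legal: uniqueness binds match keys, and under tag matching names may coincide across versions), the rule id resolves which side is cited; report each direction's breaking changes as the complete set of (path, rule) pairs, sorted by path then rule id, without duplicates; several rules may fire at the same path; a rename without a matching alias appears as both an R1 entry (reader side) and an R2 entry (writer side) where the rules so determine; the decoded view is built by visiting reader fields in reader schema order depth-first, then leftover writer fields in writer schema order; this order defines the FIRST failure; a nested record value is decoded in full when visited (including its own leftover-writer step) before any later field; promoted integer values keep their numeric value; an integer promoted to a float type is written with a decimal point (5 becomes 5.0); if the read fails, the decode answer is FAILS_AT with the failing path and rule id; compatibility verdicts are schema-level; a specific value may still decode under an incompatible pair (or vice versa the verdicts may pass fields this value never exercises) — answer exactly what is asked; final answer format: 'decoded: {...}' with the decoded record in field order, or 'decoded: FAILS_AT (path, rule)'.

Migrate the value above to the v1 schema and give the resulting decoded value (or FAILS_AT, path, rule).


in Account below, arrows point writer -> reader
decode walk for Account under reader schema v1:
  severity := "HIGH"
  audit.seq := 250
  audit.balance := 3.75
  audit.factor := null (absent, optional -> null)
  zip := 5
  version := 1 (int32 -> int64)
  primary := true
  attempts := 40
  price := null (absent, optional -> null)
  writer height: unknown -> dropped
  writer rating: unknown -> dropped
  => decoded: {"severity": "HIGH", "audit": {"seq": 250, "balance": 3.75, "factor": null}, "zip": 5, "version": 1, "primary": true, "attempts": 40, "price": null}
diffs on Account not affecting the asked answer:
  field version in record Account: type int64 changed to int32 -> affects the rule determinations only; this particular Account value decodes identically
  enum State (field severity in record Account): symbol GREEN removed -> no rule fires on it and the decoded Account view is identical with or without it
  added field height to record Account: required float32, tag 25, default -0.5 (in v2 it sits immediately before zip) -> no rule fires on it and the decoded Account view is identical with or without it
  added field rating to record Account: required float32, tag 14 (in v2 it sits immediately before version) -> affects the rule determinations only; this particular Account value decodes identically

decoded: {"severity": "HIGH", "audit": {"seq": 250, "balance": 3.75, "factor": null}, "zip": 5, "version": 1, "primary": true, "attempts": 40, "price": null}


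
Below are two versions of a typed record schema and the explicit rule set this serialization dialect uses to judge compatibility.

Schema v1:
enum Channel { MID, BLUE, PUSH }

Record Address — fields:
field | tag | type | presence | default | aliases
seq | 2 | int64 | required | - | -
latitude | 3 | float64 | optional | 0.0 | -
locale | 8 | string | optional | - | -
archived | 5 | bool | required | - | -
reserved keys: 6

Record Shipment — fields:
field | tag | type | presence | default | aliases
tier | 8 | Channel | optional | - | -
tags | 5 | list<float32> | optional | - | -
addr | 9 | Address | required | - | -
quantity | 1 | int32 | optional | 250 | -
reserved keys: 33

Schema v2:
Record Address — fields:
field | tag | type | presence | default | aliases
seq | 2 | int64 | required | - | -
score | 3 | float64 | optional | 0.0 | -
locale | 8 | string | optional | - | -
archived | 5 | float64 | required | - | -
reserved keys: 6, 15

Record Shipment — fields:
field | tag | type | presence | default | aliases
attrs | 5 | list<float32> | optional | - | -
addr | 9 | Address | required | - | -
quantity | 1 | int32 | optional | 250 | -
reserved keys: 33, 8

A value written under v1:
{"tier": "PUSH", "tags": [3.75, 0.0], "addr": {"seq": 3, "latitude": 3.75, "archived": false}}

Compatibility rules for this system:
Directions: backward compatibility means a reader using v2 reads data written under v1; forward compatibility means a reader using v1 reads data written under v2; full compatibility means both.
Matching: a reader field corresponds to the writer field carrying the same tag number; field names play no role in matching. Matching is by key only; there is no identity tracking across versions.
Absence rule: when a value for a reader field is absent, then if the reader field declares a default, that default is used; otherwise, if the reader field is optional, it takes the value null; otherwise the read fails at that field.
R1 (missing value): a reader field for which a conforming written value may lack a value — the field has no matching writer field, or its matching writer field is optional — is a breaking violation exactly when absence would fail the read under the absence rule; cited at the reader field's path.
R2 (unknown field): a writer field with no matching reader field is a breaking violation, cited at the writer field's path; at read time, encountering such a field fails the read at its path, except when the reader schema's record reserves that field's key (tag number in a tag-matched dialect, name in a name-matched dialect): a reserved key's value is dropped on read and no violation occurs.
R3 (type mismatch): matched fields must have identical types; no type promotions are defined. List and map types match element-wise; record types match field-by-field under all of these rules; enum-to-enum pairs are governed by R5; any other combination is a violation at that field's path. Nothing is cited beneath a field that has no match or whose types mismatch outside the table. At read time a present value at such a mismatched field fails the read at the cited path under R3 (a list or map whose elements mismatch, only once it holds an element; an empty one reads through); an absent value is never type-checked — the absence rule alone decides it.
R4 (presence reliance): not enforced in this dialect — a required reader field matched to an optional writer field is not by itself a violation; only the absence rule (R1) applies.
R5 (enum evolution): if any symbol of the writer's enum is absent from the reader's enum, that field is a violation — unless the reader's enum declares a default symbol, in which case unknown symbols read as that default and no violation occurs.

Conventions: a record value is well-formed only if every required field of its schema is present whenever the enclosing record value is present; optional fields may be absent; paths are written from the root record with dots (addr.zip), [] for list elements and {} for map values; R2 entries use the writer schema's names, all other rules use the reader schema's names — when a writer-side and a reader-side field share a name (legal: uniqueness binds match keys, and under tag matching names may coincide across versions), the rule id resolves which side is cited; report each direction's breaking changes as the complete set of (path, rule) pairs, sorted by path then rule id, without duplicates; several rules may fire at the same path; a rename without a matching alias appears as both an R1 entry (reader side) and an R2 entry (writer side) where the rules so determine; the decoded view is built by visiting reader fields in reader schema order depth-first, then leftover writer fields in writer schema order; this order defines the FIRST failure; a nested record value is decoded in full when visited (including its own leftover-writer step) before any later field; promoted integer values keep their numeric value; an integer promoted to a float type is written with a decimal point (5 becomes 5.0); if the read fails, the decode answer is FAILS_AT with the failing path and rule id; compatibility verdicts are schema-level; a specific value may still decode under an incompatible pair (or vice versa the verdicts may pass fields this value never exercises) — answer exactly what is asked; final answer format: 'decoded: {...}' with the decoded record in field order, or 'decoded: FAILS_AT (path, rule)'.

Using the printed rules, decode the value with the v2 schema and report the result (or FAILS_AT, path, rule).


decoded: FAILS_AT (addr.archived, R3)

in Shipment below, arrows point writer -> reader
decode walk for Shipment under reader schema v2:
  attrs := [3.75, 0.0] (from writer tags)
  addr.seq := 3
  addr.score := 3.75 (from writer latitude)
  addr.locale := null (not supplied -> null)
  read fails at addr.archived under R3
  => FAILS_AT (addr.archived, R3)
checking off the Shipment differences that do not matter here:
  renamed field latitude to score in record Address -> triggers nothing under the printed rules; the Shipment answer is the same either way
  removed field tier from record Shipment (its key 8 joins the reserved list) -> triggers nothing under the printed rules; the Shipment answer is the same either way
  renamed field tags to attrs in record Shipment -> triggers nothing under the printed rules; the Shipment answer is the same either way


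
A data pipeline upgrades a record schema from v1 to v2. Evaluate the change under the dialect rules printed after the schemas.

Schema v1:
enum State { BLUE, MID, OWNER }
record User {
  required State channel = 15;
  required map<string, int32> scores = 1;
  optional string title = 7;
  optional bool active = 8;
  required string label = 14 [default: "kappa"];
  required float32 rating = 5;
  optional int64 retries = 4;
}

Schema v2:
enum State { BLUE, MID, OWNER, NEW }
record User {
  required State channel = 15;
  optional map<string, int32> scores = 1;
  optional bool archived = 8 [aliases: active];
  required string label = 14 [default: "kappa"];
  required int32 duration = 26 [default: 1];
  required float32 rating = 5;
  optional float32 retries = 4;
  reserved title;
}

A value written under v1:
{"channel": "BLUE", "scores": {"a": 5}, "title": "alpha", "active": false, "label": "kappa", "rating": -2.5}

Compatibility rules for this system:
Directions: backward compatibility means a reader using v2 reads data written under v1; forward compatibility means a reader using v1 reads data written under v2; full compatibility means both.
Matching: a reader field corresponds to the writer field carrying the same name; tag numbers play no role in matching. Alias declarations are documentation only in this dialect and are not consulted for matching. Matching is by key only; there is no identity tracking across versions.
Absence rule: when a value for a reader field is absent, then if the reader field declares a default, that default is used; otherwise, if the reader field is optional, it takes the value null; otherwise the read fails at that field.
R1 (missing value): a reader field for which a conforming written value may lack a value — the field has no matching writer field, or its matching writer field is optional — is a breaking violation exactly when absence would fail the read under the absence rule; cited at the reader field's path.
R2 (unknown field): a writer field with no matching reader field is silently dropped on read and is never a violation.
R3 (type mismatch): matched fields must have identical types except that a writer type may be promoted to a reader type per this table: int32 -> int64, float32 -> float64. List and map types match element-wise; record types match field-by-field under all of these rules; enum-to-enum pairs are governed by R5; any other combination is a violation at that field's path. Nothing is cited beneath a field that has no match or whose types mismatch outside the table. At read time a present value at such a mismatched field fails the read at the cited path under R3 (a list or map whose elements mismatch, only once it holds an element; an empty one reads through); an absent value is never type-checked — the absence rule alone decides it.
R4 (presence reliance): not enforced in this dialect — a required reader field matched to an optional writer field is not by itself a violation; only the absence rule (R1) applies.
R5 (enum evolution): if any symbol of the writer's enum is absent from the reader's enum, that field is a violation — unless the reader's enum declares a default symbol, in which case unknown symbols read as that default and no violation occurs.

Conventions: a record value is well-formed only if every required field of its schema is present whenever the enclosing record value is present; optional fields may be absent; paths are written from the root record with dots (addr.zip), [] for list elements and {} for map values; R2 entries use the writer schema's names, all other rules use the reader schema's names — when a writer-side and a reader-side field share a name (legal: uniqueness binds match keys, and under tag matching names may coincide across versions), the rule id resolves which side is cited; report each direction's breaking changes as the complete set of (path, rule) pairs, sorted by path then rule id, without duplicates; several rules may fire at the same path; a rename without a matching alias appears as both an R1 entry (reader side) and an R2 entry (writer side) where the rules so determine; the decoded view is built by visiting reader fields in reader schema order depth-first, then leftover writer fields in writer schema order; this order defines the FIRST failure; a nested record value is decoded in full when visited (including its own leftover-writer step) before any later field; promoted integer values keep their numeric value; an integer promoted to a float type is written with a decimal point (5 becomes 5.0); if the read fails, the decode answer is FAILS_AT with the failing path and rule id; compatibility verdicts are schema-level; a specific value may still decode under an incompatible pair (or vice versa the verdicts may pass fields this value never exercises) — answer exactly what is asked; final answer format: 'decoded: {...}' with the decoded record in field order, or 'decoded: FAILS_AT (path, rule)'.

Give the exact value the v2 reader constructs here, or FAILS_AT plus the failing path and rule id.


each type pair in User: writer, then reader
decoding the User value with the v2 reader:
  channel := "BLUE"
  scores := {"a": 5}
  archived := null (absent, optional -> null)
  label := "kappa"
  duration := 1 (absent -> default)
  rating := -2.5
  retries := null (absent, optional -> null)
  writer title: unknown -> dropped
  writer active: unknown -> dropped
  => decoded: {"channel": "BLUE", "scores": {"a": 5}, "archived": null, "label": "kappa", "duration": 1, "rating": -2.5, "retries": null}
checking off the User differences that do not matter here:
  enum State (field channel in record User): symbol NEW added -> matters for User compatibility verdicts, not for this value's decode
  field retries in record User: type int64 changed to float32 -> matters for User compatibility verdicts, not for this value's decode
  field scores in record User: required changed to optional -> matters for User compatibility verdicts, not for this value's decode

decoded: {"channel": "BLUE", "scores": {"a": 5}, "archived": null, "label": "kappa", "duration": 1, "rating": -2.5, "retries": null}


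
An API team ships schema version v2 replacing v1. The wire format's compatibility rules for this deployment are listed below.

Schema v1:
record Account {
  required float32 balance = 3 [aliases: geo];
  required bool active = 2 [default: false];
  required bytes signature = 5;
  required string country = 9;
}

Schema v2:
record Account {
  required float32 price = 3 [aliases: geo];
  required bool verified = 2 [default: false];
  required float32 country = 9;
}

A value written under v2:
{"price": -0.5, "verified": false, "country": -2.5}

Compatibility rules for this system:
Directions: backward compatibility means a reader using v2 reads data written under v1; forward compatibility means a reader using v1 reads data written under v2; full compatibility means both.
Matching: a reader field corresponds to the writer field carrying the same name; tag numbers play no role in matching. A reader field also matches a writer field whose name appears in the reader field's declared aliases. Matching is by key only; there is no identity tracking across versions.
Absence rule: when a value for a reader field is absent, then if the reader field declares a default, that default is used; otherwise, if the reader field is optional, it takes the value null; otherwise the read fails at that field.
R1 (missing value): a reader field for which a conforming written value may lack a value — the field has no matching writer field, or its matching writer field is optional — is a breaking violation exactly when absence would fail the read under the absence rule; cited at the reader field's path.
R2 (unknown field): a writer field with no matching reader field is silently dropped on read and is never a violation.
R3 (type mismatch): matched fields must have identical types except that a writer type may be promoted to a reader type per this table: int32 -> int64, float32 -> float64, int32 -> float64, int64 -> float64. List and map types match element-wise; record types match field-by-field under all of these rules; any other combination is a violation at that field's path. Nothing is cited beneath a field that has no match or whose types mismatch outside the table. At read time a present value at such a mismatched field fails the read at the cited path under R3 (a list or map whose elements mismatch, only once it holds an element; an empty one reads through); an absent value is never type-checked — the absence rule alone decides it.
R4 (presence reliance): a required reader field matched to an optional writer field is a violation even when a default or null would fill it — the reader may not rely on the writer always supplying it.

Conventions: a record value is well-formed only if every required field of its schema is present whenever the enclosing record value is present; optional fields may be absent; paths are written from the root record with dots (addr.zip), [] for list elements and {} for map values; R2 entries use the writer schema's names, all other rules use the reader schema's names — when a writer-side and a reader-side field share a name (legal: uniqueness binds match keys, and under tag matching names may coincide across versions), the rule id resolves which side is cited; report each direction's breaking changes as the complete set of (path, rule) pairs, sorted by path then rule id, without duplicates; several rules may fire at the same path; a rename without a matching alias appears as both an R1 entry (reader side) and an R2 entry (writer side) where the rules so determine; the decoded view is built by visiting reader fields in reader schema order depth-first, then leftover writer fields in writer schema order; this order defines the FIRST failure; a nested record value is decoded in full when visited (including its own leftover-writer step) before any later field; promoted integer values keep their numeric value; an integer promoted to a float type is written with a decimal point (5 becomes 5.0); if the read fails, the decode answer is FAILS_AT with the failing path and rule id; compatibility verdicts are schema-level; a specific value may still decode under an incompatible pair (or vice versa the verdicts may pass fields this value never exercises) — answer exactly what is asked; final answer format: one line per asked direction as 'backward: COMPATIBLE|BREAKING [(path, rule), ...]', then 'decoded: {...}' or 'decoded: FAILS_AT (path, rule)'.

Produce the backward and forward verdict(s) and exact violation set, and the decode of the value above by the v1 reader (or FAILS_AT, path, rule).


the writer's type comes first in each Account pair
checking backward for Account: reader v2 against writer v1:
  price has no writer counterpart
  verified has no writer counterpart
  writer required, string -> float32: reader country maps from writer country
  writer balance: unknown to reader
  writer active: unknown to reader
  writer signature: unknown to reader
  R3 fires at country
  R1 fires at price
  => 2 violation(s): backward is BREAKING for Account
checking forward for Account: reader v1 against writer v2:
  balance has no writer counterpart
  active has no writer counterpart
  signature has no writer counterpart
  writer required, float32 -> string: reader country maps from writer country
  writer price: unknown to reader
  writer verified: unknown to reader
  R1 fires at balance
  R3 fires at country
  R1 fires at signature
  => 3 violation(s): forward is BREAKING for Account
decode (reader v1):
  read fails at balance under R1 (no fill)
  => FAILS_AT (balance, R1)

backward: BREAKING [(country, R3), (price, R1)]; forward: BREAKING [(balance, R1), (country, R3), (signature, R1)]; decoded: FAILS_AT (balance, R1)


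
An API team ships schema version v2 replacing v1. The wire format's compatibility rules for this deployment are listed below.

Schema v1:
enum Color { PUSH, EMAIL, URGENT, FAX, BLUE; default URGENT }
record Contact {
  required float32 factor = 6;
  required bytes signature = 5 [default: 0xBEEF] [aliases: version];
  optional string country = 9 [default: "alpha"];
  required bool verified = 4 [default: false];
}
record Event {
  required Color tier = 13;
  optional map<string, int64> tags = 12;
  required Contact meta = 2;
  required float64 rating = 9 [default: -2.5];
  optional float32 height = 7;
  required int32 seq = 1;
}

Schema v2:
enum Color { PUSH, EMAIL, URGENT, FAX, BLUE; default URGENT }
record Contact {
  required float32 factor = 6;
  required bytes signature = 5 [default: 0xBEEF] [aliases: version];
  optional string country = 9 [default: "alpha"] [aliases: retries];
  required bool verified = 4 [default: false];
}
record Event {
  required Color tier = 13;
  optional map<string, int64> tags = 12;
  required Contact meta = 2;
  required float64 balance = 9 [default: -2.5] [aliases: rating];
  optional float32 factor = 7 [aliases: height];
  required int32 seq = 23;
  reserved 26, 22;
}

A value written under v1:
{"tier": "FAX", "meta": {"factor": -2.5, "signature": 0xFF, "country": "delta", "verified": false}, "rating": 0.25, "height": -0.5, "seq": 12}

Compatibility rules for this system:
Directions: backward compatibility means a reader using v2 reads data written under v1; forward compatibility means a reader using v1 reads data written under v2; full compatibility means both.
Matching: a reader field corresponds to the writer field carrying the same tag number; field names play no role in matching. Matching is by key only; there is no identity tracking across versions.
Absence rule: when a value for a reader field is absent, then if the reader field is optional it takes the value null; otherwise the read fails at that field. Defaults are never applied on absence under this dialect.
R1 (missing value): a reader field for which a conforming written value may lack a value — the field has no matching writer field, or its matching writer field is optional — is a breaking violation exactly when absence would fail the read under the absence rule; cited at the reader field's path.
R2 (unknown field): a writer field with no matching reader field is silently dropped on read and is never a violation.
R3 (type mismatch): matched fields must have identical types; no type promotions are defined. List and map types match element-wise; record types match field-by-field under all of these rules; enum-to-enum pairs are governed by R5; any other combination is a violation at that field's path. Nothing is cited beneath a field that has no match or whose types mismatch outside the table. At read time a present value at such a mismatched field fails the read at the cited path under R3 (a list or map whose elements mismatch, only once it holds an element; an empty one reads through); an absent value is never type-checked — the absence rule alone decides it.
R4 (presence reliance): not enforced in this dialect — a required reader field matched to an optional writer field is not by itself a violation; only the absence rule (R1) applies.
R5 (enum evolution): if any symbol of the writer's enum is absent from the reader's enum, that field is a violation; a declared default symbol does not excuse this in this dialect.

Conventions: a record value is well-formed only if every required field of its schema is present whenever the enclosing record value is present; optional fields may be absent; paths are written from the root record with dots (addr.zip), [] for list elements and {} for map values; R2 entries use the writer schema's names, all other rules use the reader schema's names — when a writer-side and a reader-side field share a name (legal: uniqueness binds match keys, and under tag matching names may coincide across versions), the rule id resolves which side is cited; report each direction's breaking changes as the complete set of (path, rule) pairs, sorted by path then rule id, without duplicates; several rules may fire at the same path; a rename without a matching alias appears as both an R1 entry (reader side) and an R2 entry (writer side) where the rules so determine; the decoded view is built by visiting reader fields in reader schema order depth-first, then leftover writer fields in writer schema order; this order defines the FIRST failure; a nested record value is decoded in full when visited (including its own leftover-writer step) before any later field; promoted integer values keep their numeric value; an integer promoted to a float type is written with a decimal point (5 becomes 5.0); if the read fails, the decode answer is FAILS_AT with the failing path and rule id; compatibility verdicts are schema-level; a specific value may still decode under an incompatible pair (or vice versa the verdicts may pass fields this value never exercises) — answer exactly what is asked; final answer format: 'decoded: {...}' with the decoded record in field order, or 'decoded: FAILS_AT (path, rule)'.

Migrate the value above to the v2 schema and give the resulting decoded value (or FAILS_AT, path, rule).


the writer's type comes first in each Event pair
decoding the Event value with the v2 reader:
  tier := "FAX"
  tags := null (absent, optional -> null)
  meta.factor := -2.5
  meta.signature := 0xFF
  meta.country := "delta"
  meta.verified := false
  balance := 0.25 (from writer rating)
  factor := -0.5 (from writer height)
  read fails at seq under R1 (no fill)
  => FAILS_AT (seq, R1)
checking off the Event differences that do not matter here:
  renamed field rating to balance in record Event (alias rating declared on the renamed field) -> inert under this dialect — no rule fires on Event and the result does not move
  renamed field height to factor in record Event (alias height declared on the renamed field) -> inert under this dialect — no rule fires on Event and the result does not move

decoded: FAILS_AT (seq, R1)


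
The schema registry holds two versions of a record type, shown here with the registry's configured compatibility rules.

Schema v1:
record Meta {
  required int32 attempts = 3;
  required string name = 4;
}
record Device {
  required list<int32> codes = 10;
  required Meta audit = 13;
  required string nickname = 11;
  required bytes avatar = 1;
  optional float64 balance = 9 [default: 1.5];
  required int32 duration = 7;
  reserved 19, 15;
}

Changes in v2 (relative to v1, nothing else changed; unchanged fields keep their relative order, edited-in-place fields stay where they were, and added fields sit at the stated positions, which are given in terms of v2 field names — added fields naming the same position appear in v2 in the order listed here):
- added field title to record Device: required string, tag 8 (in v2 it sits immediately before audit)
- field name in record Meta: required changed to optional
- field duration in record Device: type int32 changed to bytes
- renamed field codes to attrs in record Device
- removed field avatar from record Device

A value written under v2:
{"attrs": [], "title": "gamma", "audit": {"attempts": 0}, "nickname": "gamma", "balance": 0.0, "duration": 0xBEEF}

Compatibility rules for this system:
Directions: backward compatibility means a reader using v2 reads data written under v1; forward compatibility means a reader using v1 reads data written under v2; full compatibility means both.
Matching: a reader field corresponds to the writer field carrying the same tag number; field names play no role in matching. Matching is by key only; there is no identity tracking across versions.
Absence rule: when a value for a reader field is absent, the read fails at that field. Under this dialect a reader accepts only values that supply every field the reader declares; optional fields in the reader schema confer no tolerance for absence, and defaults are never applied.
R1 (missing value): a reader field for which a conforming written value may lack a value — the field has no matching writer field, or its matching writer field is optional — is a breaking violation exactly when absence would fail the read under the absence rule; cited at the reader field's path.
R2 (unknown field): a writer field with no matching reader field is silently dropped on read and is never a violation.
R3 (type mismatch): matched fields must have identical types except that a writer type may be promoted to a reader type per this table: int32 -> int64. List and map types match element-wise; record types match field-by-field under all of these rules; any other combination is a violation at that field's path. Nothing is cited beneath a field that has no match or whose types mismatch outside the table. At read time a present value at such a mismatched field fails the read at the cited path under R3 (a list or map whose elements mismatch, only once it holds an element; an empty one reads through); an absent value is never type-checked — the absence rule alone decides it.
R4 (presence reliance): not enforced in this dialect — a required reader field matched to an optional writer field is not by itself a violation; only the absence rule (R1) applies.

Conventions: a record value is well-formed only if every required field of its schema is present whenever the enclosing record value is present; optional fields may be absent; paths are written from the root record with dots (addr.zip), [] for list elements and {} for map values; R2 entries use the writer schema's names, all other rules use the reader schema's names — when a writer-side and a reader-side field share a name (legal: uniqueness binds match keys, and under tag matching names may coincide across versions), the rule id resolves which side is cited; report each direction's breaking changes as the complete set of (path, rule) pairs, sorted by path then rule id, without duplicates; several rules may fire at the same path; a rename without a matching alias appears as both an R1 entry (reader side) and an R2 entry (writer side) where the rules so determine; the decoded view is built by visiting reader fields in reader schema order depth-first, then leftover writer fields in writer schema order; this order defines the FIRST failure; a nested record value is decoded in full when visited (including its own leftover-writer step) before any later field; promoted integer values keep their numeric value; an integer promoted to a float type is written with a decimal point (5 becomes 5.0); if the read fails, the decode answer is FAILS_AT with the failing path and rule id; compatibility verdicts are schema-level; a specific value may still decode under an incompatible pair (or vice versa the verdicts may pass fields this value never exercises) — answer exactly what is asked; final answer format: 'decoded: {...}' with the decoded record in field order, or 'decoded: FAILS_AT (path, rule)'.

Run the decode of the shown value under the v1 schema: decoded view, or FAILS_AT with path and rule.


arrows below run writer -> reader for Device
decode walk for Device under reader schema v1:
  codes := [] (from writer attrs)
  audit.attempts := 0
  read fails at audit.name under R1 (no fill)
  => FAILS_AT (audit.name, R1)
diffs on Device not affecting the asked answer:
  added field title to record Device: required string, tag 8 (in v2 it sits immediately before audit) -> matters for Device compatibility verdicts, not for this value's decode
  field duration in record Device: type int32 changed to bytes -> matters for Device compatibility verdicts, not for this value's decode
  renamed field codes to attrs in record Device -> triggers nothing under the printed rules; the Device answer is the same either way
  removed field avatar from record Device -> matters for Device compatibility verdicts, not for this value's decode

decoded: FAILS_AT (audit.name, R1)
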